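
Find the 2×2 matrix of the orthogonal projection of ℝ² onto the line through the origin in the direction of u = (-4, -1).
[[16/17, 4/17], [4/17, 1/17]]

The orthogonal projection onto the line spanned by a nonzero vector u = (a, b) has matrix P = (u uᵀ) / (uᵀ u) = (1/(a² + b²)) · [[a², ab], [ab, b²]].
Here u = (-4, -1), so a² + b² = 16 + 1 = 17.
P = (1/17) · [[16, 4], [4, 1]] = [[16/17, 4/17], [4/17, 1/17]].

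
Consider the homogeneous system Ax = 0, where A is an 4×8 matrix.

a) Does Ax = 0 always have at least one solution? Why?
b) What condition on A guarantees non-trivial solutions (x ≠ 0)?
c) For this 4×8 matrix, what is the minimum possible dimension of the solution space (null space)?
a) Yes, x = 0 is always a solution. b) When A has linearly dependent columns (rank < n). c) Minimum nullity = 4.

a) x = 0 satisfies A·0 = 0, so the zero vector is always a solution.
b) Non-trivial solutions exist iff the columns of A are linearly dependent, equivalently rank(A) < n (the number of columns).
c) By rank-nullity, rank(A) + nullity(A) = n = 8. Since A has only 4 rows, rank(A) ≤ 4, so nullity(A) ≥ 8 - 4 = 4.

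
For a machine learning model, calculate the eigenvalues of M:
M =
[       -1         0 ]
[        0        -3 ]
λ = -3, -1

Solve det(M - λI) = 0. For a 2×2 matrix the characteristic equation is λ² - (trace)λ + det = 0.
trace(M) = a + d = -1 - 3 = -4.
det(M) = a*d - b*c = (-1)*(-3) - (0)*(0) = 3 - 0 = 3.
Characteristic equation: λ² - (-4)λ + (3) = 0.
Discriminant = (-4)² - 4*(3) = 16 - 12 = 4.
λ = (-4 ± √4) / 2 = (-4 ± 2) / 2 = -3, -1.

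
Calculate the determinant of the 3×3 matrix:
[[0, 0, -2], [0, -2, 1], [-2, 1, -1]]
8

Expansion along first row:
det = 0·det([[-2,1],[1,-1]]) - 0·det([[0,1],[-2,-1]]) + -2·det([[0,-2],[-2,1]])
    = 0·(-2·-1 - 1·1) - 0·(0·-1 - 1·-2) + -2·(0·1 - -2·-2)
    = 0·1 - 0·2 + -2·-4
    = 0 + 0 + 8 = 8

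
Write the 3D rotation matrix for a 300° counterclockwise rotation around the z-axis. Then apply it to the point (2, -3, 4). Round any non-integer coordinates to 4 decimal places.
R = [[1/2, √3/2, 0], [-√3/2, 1/2, 0], [0, 0, 1]]; R·(2, -3, 4) = (-1.5981, -3.2321, 4.0000)

Rotation matrix for 300° around z-axis:
cos(300°) = 1/2, sin(300°) = -√3/2
R = [[1/2, √3/2, 0], [-√3/2, 1/2, 0], [0, 0, 1]]
Apply to (2, -3, 4): R·[2, -3, 4]ᵀ = (-1.5981, -3.2321, 4.0000)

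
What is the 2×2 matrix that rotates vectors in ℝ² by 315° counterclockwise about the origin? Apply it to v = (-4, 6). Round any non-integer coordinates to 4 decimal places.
R = [[√2/2, √2/2], [-√2/2, √2/2]]; R·v = (1.4142, 7.0711)

A counterclockwise rotation by angle θ in ℝ² has matrix R(θ) = [[cos θ, -sin θ], [sin θ, cos θ]].
For θ = 315°: cos θ = √2/2, sin θ = -√2/2.
R(315°) = [[√2/2, √2/2], [-√2/2, √2/2]].
R·v = [√2/2·-4 + (√2/2)·6, -√2/2·-4 + √2/2·6] = (1.4142, 7.0711).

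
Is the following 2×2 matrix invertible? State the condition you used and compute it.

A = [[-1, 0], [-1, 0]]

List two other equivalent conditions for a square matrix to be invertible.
No, not invertible; det(A) = 0 (two rows are equal, so the rows are linearly dependent). Equivalent conditions (failing for this A): rank(A) < 2; Ax = 0 has non-trivial solutions; 0 is an eigenvalue; the columns are linearly dependent.

To check invertibility, compute det(A).
In this matrix, row 0 and the last row are identical, so one row is a scalar multiple of another and the rows are linearly dependent.
A matrix with linearly dependent rows has det = 0 and is not invertible.
Equivalent failed conditions:
- rank(A) < 2.
- Ax = 0 has non-trivial solutions.
- 0 is an eigenvalue.
- The columns are linearly dependent.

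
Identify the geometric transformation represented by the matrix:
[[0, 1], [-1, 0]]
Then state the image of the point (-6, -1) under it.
rotation by 90° clockwise (i.e., 270° counterclockwise); image of (-6, -1) is (-1, 6)

This matches the form [[cos θ, -sin θ], [sin θ, cos θ]] of a rotation matrix; reading off cos θ and sin θ gives the angle.
The matrix [[0, 1], [-1, 0]] represents: rotation by 90° clockwise (i.e., 270° counterclockwise).
Applying it to (-6, -1): [0·-6 + 1·-1, -1·-6 + 0·-1] = (-1, 6).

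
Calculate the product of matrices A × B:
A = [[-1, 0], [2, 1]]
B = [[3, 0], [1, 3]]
[[-3, 0], [7, 3]]

Matrix multiplication:
C[0][0] = -1×3 + 0×1 = -3
C[0][1] = -1×0 + 0×3 = 0
C[1][0] = 2×3 + 1×1 = 7
C[1][1] = 2×0 + 1×3 = 3
Result: [[-3, 0], [7, 3]]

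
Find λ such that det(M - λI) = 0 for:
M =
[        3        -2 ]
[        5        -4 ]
λ = -2, 1

Solve det(M - λI) = 0. For a 2×2 matrix the characteristic equation is λ² - (trace)λ + det = 0.
trace(M) = a + d = 3 - 4 = -1.
det(M) = a*d - b*c = (3)*(-4) - (-2)*(5) = -12 + 10 = -2.
Characteristic equation: λ² - (-1)λ + (-2) = 0.
Discriminant = (-1)² - 4*(-2) = 1 + 8 = 9.
λ = (-1 ± √9) / 2 = (-1 ± 3) / 2 = -2, 1.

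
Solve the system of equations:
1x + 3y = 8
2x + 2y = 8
x = 2, y = 2

Use elimination (row reduction):
Equation 1: 1x + 3y = 8.
Equation 2: 2x + 2y = 8.
Multiply Eq1 by 2 and Eq2 by 1: 2x + 6y = 16;  2x + 2y = 8.
Subtract: (-4)y = -8, so y = 2.
Back-substitute into Eq1: 1x + 3*(2) = 8, so x = 2.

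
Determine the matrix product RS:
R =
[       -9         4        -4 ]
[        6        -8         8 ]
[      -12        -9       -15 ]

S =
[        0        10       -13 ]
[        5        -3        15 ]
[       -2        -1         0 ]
RS =
[       28       -98       177 ]
[      -56        76      -198 ]
[      -15       -78        21 ]

Matrix multiplication: (RS)[i][j] = sum over k of R[i][k] * S[k][j].
  (RS)[0][0] = (-9)*(0) + (4)*(5) + (-4)*(-2) = 28
  (RS)[0][1] = (-9)*(10) + (4)*(-3) + (-4)*(-1) = -98
  (RS)[0][2] = (-9)*(-13) + (4)*(15) + (-4)*(0) = 177
  (RS)[1][0] = (6)*(0) + (-8)*(5) + (8)*(-2) = -56
  (RS)[1][1] = (6)*(10) + (-8)*(-3) + (8)*(-1) = 76
  (RS)[1][2] = (6)*(-13) + (-8)*(15) + (8)*(0) = -198
  (RS)[2][0] = (-12)*(0) + (-9)*(5) + (-15)*(-2) = -15
  (RS)[2][1] = (-12)*(10) + (-9)*(-3) + (-15)*(-1) = -78
  (RS)[2][2] = (-12)*(-13) + (-9)*(15) + (-15)*(0) = 21
RS =
[       28       -98       177 ]
[      -56        76      -198 ]
[      -15       -78        21 ]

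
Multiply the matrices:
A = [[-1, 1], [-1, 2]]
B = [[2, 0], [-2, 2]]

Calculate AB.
[[-4, 2], [-6, 4]]

Each entry (i,j) of AB = sum over k of A[i][k]*B[k][j].
(AB)[0][0] = (-1)*(2) + (1)*(-2) = -4
(AB)[0][1] = (-1)*(0) + (1)*(2) = 2
(AB)[1][0] = (-1)*(2) + (2)*(-2) = -6
(AB)[1][1] = (-1)*(0) + (2)*(2) = 4
AB = [[-4, 2], [-6, 4]]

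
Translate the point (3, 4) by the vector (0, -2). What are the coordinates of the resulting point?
(3, 2)

Translation by (0, -2):
x' = 3 + 0 = 3
y' = 4 + -2 = 2
Homogeneous matrix: [[1, 0, 0], [0, 1, -2], [0, 0, 1]]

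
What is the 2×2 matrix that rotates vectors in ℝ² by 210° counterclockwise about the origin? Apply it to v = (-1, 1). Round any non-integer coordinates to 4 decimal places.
R = [[-√3/2, 1/2], [-1/2, -√3/2]]; R·v = (1.3660, -0.3660)

A counterclockwise rotation by angle θ in ℝ² has matrix R(θ) = [[cos θ, -sin θ], [sin θ, cos θ]].
For θ = 210°: cos θ = -√3/2, sin θ = -1/2.
R(210°) = [[-√3/2, 1/2], [-1/2, -√3/2]].
R·v = [-√3/2·-1 + (1/2)·1, -1/2·-1 + -√3/2·1] = (1.3660, -0.3660).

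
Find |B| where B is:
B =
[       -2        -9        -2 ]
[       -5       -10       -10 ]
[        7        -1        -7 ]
det(B) = 675

Expand along row 0 (cofactor expansion): det(B) = a*(e*i - f*h) - b*(d*i - f*g) + c*(d*h - e*g), where the 3×3 is [[a, b, c], [d, e, f], [g, h, i]].
Minor M_00 = (-10)*(-7) - (-10)*(-1) = 70 - 10 = 60.
Minor M_01 = (-5)*(-7) - (-10)*(7) = 35 + 70 = 105.
Minor M_02 = (-5)*(-1) - (-10)*(7) = 5 + 70 = 75.
det(B) = (-2)*(60) - (-9)*(105) + (-2)*(75) = -120 + 945 - 150 = 675.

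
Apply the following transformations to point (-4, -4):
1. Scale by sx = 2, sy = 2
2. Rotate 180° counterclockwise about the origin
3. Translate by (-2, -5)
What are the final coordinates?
(6, 3)

Step 1: Scale → (-8, -8)
Step 2: Rotate 180° → (8, 8)
Step 3: Translate → (6, 3)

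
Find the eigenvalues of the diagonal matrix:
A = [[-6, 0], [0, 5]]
λ₁ = -6, λ₂ = 5

The characteristic polynomial of A is det(A - λI) = (-6 - λ)(5 - λ) = 0.
The roots are λ = -6 and λ = 5, so the eigenvalues are the diagonal entries.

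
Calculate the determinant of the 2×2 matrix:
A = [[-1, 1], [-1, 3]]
-2

For A = [[a, b], [c, d]], det(A) = a*d - b*c.
det(A) = (-1)*(3) - (1)*(-1) = -3 - -1 = -2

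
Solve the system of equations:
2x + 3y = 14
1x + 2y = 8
x = 4, y = 2

Use elimination (row reduction):
Equation 1: 2x + 3y = 14.
Equation 2: 1x + 2y = 8.
Multiply Eq1 by 1 and Eq2 by 2: 2x + 3y = 14;  2x + 4y = 16.
Subtract: (1)y = 2, so y = 2.
Back-substitute into Eq1: 2x + 3*(2) = 14, so x = 4.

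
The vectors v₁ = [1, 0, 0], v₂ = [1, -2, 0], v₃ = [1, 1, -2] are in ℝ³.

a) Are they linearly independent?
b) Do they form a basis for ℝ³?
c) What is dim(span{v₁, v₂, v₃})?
Yes independent, yes basis, dim = 3

Stack v₁, v₂, v₃ as rows of a 3×3 matrix.
[[1, 0, 0]; [1, -2, 0]; [1, 1, -2]] is already lower triangular with nonzero diagonal entries (1, -2, -2), so its determinant is the product of the diagonal entries, det = (1)·(-2)·(-2) = 4 ≠ 0, and the rows are linearly independent.
Three linearly independent vectors in ℝ³ form a basis for ℝ³, so dim(span{v₁,v₂,v₃}) = 3.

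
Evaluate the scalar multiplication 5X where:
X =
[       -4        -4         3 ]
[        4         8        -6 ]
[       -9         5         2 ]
5X =
[      -20       -20        15 ]
[       20        40       -30 ]
[      -45        25        10 ]

Scalar multiplication is elementwise: (5X)[i][j] = 5 * X[i][j].
  (5X)[0][0] = 5 * (-4) = -20
  (5X)[0][1] = 5 * (-4) = -20
  (5X)[0][2] = 5 * (3) = 15
  (5X)[1][0] = 5 * (4) = 20
  (5X)[1][1] = 5 * (8) = 40
  (5X)[1][2] = 5 * (-6) = -30
  (5X)[2][0] = 5 * (-9) = -45
  (5X)[2][1] = 5 * (5) = 25
  (5X)[2][2] = 5 * (2) = 10
5X =
[      -20       -20        15 ]
[       20        40       -30 ]
[      -45        25        10 ]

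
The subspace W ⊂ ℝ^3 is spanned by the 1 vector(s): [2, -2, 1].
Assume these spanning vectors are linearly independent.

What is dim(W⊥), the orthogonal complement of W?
dim(W⊥) = 2

For any subspace W of ℝ^n, dim(W) + dim(W⊥) = n (the whole-space dimension).
Here the given 1 vectors are linearly independent, so dim(W) = 1.
Thus dim(W⊥) = n - dim(W) = 3 - 1 = 2.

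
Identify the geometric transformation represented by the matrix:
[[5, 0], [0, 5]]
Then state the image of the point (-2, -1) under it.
uniform scaling by factor 5; image of (-2, -1) is (-10, -5)

This is a diagonal matrix with equal entries 5, so it scales both axes by the same factor 5.
The matrix [[5, 0], [0, 5]] represents: uniform scaling by factor 5.
Applying it to (-2, -1): [5·-2 + 0·-1, 0·-2 + 5·-1] = (-10, -5).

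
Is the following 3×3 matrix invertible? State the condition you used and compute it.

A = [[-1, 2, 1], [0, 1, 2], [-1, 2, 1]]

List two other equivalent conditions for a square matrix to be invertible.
No, not invertible; det(A) = 0 (two rows are equal, so the rows are linearly dependent). Equivalent conditions (failing for this A): rank(A) < 3; Ax = 0 has non-trivial solutions; 0 is an eigenvalue; the columns are linearly dependent.

To check invertibility, compute det(A).
In this matrix, row 0 and the last row are identical, so one row is a scalar multiple of another and the rows are linearly dependent.
A matrix with linearly dependent rows has det = 0 and is not invertible.
Equivalent failed conditions:
- rank(A) < 3.
- Ax = 0 has non-trivial solutions.
- 0 is an eigenvalue.
- The columns are linearly dependent.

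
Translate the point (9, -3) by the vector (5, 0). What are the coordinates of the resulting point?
(14, -3)

Translation by (5, 0):
x' = 9 + 5 = 14
y' = -3 + 0 = -3
Homogeneous matrix: [[1, 0, 5], [0, 1, 0], [0, 0, 1]]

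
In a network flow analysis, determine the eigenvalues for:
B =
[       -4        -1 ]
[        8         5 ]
λ = -3, 4

Solve det(B - λI) = 0. For a 2×2 matrix the characteristic equation is λ² - (trace)λ + det = 0.
trace(B) = a + d = -4 + 5 = 1.
det(B) = a*d - b*c = (-4)*(5) - (-1)*(8) = -20 + 8 = -12.
Characteristic equation: λ² - (1)λ + (-12) = 0.
Discriminant = (1)² - 4*(-12) = 1 + 48 = 49.
λ = (1 ± √49) / 2 = (1 ± 7) / 2 = -3, 4.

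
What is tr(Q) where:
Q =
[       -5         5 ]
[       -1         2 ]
tr(Q) = -5 + 2 = -3

The trace of a square matrix is the sum of its diagonal entries.
Diagonal entries of Q: Q[0][0] = -5, Q[1][1] = 2.
tr(Q) = -5 + 2 = -3.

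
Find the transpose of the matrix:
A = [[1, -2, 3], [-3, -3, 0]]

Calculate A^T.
[[1, -3], [-2, -3], [3, 0]]

The transpose sends entry (i,j) to (j,i); rows become columns.
Row 0 of A: [1, -2, 3] -> column 0 of A^T.
Row 1 of A: [-3, -3, 0] -> column 1 of A^T.
A^T = [[1, -3], [-2, -3], [3, 0]]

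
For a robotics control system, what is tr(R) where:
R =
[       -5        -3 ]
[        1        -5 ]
tr(R) = -5 - 5 = -10

The trace of a square matrix is the sum of its diagonal entries.
Diagonal entries of R: R[0][0] = -5, R[1][1] = -5.
tr(R) = -5 - 5 = -10.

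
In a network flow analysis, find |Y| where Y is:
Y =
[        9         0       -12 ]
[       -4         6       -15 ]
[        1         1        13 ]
det(Y) = 957

Expand along row 0 (cofactor expansion): det(Y) = a*(e*i - f*h) - b*(d*i - f*g) + c*(d*h - e*g), where the 3×3 is [[a, b, c], [d, e, f], [g, h, i]].
Minor M_00 = (6)*(13) - (-15)*(1) = 78 + 15 = 93.
Minor M_01 = (-4)*(13) - (-15)*(1) = -52 + 15 = -37.
Minor M_02 = (-4)*(1) - (6)*(1) = -4 - 6 = -10.
det(Y) = (9)*(93) - (0)*(-37) + (-12)*(-10) = 837 + 0 + 120 = 957.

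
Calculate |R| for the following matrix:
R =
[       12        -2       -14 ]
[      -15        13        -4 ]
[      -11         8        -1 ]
det(R) = -152

Expand along row 0 (cofactor expansion): det(R) = a*(e*i - f*h) - b*(d*i - f*g) + c*(d*h - e*g), where the 3×3 is [[a, b, c], [d, e, f], [g, h, i]].
Minor M_00 = (13)*(-1) - (-4)*(8) = -13 + 32 = 19.
Minor M_01 = (-15)*(-1) - (-4)*(-11) = 15 - 44 = -29.
Minor M_02 = (-15)*(8) - (13)*(-11) = -120 + 143 = 23.
det(R) = (12)*(19) - (-2)*(-29) + (-14)*(23) = 228 - 58 - 322 = -152.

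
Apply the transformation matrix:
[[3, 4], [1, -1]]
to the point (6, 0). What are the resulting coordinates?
(18, 6)

Matrix multiplication:
[[3, 4], [1, -1]] × [6, 0]ᵀ
= [3×6 + 4×0, 1×6 + -1×0]ᵀ
= [18.0000, 6.0000]ᵀ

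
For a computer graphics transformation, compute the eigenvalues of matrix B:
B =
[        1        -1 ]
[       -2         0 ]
λ = -1, 2

Solve det(B - λI) = 0. For a 2×2 matrix the characteristic equation is λ² - (trace)λ + det = 0.
trace(B) = a + d = 1 + 0 = 1.
det(B) = a*d - b*c = (1)*(0) - (-1)*(-2) = 0 - 2 = -2.
Characteristic equation: λ² - (1)λ + (-2) = 0.
Discriminant = (1)² - 4*(-2) = 1 + 8 = 9.
λ = (1 ± √9) / 2 = (1 ± 3) / 2 = -1, 2.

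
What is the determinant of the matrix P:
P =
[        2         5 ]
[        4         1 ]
det(P) = -18

For a 2×2 matrix [[a, b], [c, d]], det = a*d - b*c.
det(P) = (2)*(1) - (5)*(4) = 2 - 20 = -18.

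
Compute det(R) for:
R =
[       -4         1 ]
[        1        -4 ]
det(R) = 15

For a 2×2 matrix [[a, b], [c, d]], det = a*d - b*c.
det(R) = (-4)*(-4) - (1)*(1) = 16 - 1 = 15.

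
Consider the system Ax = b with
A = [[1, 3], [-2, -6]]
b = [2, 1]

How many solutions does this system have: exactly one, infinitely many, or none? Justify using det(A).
No solution

det(A) = (1)*(-6) - (3)*(-2) = 0, so A is singular.
The column space of A is span(column 1) = span([1, -2]).
b = [2, 1] is not a scalar multiple of column 1, so b ∉ column space and the system is inconsistent — no solution.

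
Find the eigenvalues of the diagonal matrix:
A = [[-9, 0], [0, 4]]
λ₁ = -9, λ₂ = 4

The characteristic polynomial of A is det(A - λI) = (-9 - λ)(4 - λ) = 0.
The roots are λ = -9 and λ = 4, so the eigenvalues are the diagonal entries.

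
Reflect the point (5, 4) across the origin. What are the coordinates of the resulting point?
(-5, -4)

Reflection across origin: (5, 4) → (-5, -4)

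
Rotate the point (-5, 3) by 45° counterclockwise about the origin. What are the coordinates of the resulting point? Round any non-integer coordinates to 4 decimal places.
(-5.6569, -1.4142)

Rotation matrix R(θ) = [[cos θ, -sin θ], [sin θ, cos θ]]; for θ = 45°:
R = [[√2/2, -√2/2], [√2/2, √2/2]]
Result: R × [-5, 3]ᵀ = [√2/2·-5 + (-√2/2)·3, √2/2·-5 + (√2/2)·3]ᵀ = (-5.6569, -1.4142)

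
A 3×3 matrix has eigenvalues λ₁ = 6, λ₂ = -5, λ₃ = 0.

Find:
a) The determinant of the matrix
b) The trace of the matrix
det = 0, trace = 1

Two standard eigenvalue identities:
- det(A) equals the product of the eigenvalues (counted with multiplicity).
- trace(A) equals the sum of the eigenvalues.
det(A) = (6)*(-5)*(0) = 0.
trace(A) = 6 - 5 + 0 = 1.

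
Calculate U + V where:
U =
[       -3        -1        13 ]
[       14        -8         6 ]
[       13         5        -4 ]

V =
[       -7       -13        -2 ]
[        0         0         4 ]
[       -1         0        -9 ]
U + V =
[      -10       -14        11 ]
[       14        -8        10 ]
[       12         5       -13 ]

Matrix addition is elementwise: (U+V)[i][j] = U[i][j] + V[i][j].
  (U+V)[0][0] = (-3) + (-7) = -10
  (U+V)[0][1] = (-1) + (-13) = -14
  (U+V)[0][2] = (13) + (-2) = 11
  (U+V)[1][0] = (14) + (0) = 14
  (U+V)[1][1] = (-8) + (0) = -8
  (U+V)[1][2] = (6) + (4) = 10
  (U+V)[2][0] = (13) + (-1) = 12
  (U+V)[2][1] = (5) + (0) = 5
  (U+V)[2][2] = (-4) + (-9) = -13
U + V =
[      -10       -14        11 ]
[       14        -8        10 ]
[       12         5       -13 ]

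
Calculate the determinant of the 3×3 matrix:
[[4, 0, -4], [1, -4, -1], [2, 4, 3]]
-80

Expansion along first row:
det = 4·det([[-4,-1],[4,3]]) - 0·det([[1,-1],[2,3]]) + -4·det([[1,-4],[2,4]])
    = 4·(-4·3 - -1·4) - 0·(1·3 - -1·2) + -4·(1·4 - -4·2)
    = 4·-8 - 0·5 + -4·12
    = -32 + 0 + -48 = -80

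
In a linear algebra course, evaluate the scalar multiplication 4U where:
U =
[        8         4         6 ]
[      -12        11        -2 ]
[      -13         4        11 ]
4U =
[       32        16        24 ]
[      -48        44        -8 ]
[      -52        16        44 ]

Scalar multiplication is elementwise: (4U)[i][j] = 4 * U[i][j].
  (4U)[0][0] = 4 * (8) = 32
  (4U)[0][1] = 4 * (4) = 16
  (4U)[0][2] = 4 * (6) = 24
  (4U)[1][0] = 4 * (-12) = -48
  (4U)[1][1] = 4 * (11) = 44
  (4U)[1][2] = 4 * (-2) = -8
  (4U)[2][0] = 4 * (-13) = -52
  (4U)[2][1] = 4 * (4) = 16
  (4U)[2][2] = 4 * (11) = 44
4U =
[       32        16        24 ]
[      -48        44        -8 ]
[      -52        16        44 ]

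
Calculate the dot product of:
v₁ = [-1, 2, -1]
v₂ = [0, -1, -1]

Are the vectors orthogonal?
-1, No

The dot product is the sum of products of corresponding components.
v₁·v₂ = (-1)*(0) + (2)*(-1) + (-1)*(-1) = 0 - 2 + 1 = -1.
Two vectors are orthogonal iff their dot product is 0; here the dot product is -1, so the vectors are not orthogonal.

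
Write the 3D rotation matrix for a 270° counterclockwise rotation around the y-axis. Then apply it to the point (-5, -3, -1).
R = [[0, 0, -1], [0, 1, 0], [1, 0, 0]]; R·(-5, -3, -1) = (1, -3, -5)

Rotation matrix for 270° around y-axis:
cos(270°) = 0, sin(270°) = -1
R = [[0, 0, -1], [0, 1, 0], [1, 0, 0]]
Apply to (-5, -3, -1): R·[-5, -3, -1]ᵀ = (1, -3, -5)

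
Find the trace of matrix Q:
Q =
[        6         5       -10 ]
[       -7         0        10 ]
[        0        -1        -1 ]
tr(Q) = 6 + 0 - 1 = 5

The trace of a square matrix is the sum of its diagonal entries.
Diagonal entries of Q: Q[0][0] = 6, Q[1][1] = 0, Q[2][2] = -1.
tr(Q) = 6 + 0 - 1 = 5.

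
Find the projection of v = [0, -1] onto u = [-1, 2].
[2/5, -4/5]

The projection of v onto u is proj_u(v) = ((v·u) / (u·u)) · u.
v·u = (0)*(-1) + (-1)*(2) = -2.
u·u = (-1)*(-1) + (2)*(2) = 5.
coefficient = -2 / 5 = -2/5.
proj_u(v) = -2/5 · [-1, 2] = [2/5, -4/5].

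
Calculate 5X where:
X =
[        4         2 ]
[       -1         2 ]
5X =
[       20        10 ]
[       -5        10 ]

Scalar multiplication is elementwise: (5X)[i][j] = 5 * X[i][j].
  (5X)[0][0] = 5 * (4) = 20
  (5X)[0][1] = 5 * (2) = 10
  (5X)[1][0] = 5 * (-1) = -5
  (5X)[1][1] = 5 * (2) = 10
5X =
[       20        10 ]
[       -5        10 ]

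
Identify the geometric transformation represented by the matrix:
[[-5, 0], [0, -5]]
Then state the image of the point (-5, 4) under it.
uniform scaling by factor -5; image of (-5, 4) is (25, -20)

This is a diagonal matrix with equal entries -5, so it scales both axes by the same factor -5.
The matrix [[-5, 0], [0, -5]] represents: uniform scaling by factor -5.
Applying it to (-5, 4): [-5·-5 + 0·4, 0·-5 + -5·4] = (25, -20).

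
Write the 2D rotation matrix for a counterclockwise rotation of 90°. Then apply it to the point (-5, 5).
R = [[0, -1], [1, 0]]; R·(-5, 5) = (-5, -5)

Rotation matrix formula: R(θ) = [[cos θ, -sin θ], [sin θ, cos θ]]
For θ = 90°:
cos(90°) = 0
sin(90°) = 1
R = [[0, -1], [1, 0]]
Apply to (-5, 5): [0·-5 + (-1)·5, 1·-5 + 0·5] = (-5, -5)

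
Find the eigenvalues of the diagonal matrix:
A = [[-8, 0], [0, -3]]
λ₁ = -8, λ₂ = -3

The characteristic polynomial of A is det(A - λI) = (-8 - λ)(-3 - λ) = 0.
The roots are λ = -8 and λ = -3, so the eigenvalues are the diagonal entries.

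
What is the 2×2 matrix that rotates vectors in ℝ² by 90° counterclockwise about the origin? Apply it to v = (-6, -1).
R = [[0, -1], [1, 0]]; R·v = (1, -6)

A counterclockwise rotation by angle θ in ℝ² has matrix R(θ) = [[cos θ, -sin θ], [sin θ, cos θ]].
For θ = 90°: cos θ = 0, sin θ = 1.
R(90°) = [[0, -1], [1, 0]].
R·v = [0·-6 + (-1)·-1, 1·-6 + 0·-1] = (1, -6).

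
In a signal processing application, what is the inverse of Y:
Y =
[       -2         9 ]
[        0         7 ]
det(Y) = -14
Y⁻¹ =
[     -1/2      9/14 ]
[        0       1/7 ]

For a 2×2 matrix Y = [[a, b], [c, d]] with det(Y) ≠ 0, Y⁻¹ = (1/det(Y)) * [[d, -b], [-c, a]].
det(Y) = (-2)*(7) - (9)*(0) = -14 - 0 = -14.
Y⁻¹ = (1/-14) * [[7, -9], [0, -2]].
Dividing each entry by -14 and reducing:
Y⁻¹ =
[     -1/2      9/14 ]
[        0       1/7 ]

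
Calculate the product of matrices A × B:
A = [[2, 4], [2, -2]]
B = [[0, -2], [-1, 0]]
[[-4, -4], [2, -4]]

Matrix multiplication:
C[0][0] = 2×0 + 4×-1 = -4
C[0][1] = 2×-2 + 4×0 = -4
C[1][0] = 2×0 + -2×-1 = 2
C[1][1] = 2×-2 + -2×0 = -4
Result: [[-4, -4], [2, -4]]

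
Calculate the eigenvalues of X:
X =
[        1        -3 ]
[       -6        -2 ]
λ = -5, 4

Solve det(X - λI) = 0. For a 2×2 matrix the characteristic equation is λ² - (trace)λ + det = 0.
trace(X) = a + d = 1 - 2 = -1.
det(X) = a*d - b*c = (1)*(-2) - (-3)*(-6) = -2 - 18 = -20.
Characteristic equation: λ² - (-1)λ + (-20) = 0.
Discriminant = (-1)² - 4*(-20) = 1 + 80 = 81.
λ = (-1 ± √81) / 2 = (-1 ± 9) / 2 = -5, 4.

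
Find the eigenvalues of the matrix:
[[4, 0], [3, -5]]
λ = -5 and λ = 4

Characteristic equation: det(A - λI) = 0
λ² - (trace)λ + (det) = 0
λ² - (-1)λ + (-20) = 0
λ² + 1λ - 20 = 0
Solving: λ = -5, 4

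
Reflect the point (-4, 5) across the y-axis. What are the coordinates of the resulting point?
(4, 5)

Reflection across y-axis: (-4, 5) → (4, 5)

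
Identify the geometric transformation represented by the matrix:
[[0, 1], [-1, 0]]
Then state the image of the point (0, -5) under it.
rotation by 90° clockwise (i.e., 270° counterclockwise); image of (0, -5) is (-5, 0)

This matches the form [[cos θ, -sin θ], [sin θ, cos θ]] of a rotation matrix; reading off cos θ and sin θ gives the angle.
The matrix [[0, 1], [-1, 0]] represents: rotation by 90° clockwise (i.e., 270° counterclockwise).
Applying it to (0, -5): [0·0 + 1·-5, -1·0 + 0·-5] = (-5, 0).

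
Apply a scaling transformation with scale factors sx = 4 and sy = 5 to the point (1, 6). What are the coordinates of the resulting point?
(4, 30)

Scaling matrix:
[[4, 0], [0, 5]]
Result: (1 × 4, 6 × 5) = (4, 30)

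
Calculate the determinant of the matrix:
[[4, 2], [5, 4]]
6

For a 2×2 matrix [[a, b], [c, d]], det = ad - bc
det = (4)(4) - (2)(5) = 16 - 10 = 6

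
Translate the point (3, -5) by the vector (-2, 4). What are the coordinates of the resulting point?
(1, -1)

Translation by (-2, 4):
x' = 3 + -2 = 1
y' = -5 + 4 = -1
Homogeneous matrix: [[1, 0, -2], [0, 1, 4], [0, 0, 1]]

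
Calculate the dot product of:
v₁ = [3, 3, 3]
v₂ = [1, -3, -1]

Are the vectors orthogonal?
-9, No

The dot product is the sum of products of corresponding components.
v₁·v₂ = (3)*(1) + (3)*(-3) + (3)*(-1) = 3 - 9 - 3 = -9.
Two vectors are orthogonal iff their dot product is 0; here the dot product is -9, so the vectors are not orthogonal.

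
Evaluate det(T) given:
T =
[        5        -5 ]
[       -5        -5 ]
det(T) = -50

For a 2×2 matrix [[a, b], [c, d]], det = a*d - b*c.
det(T) = (5)*(-5) - (-5)*(-5) = -25 - 25 = -50.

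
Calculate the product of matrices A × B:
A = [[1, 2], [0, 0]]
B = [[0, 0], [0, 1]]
[[0, 2], [0, 0]]

Matrix multiplication:
C[0][0] = 1×0 + 2×0 = 0
C[0][1] = 1×0 + 2×1 = 2
C[1][0] = 0×0 + 0×0 = 0
C[1][1] = 0×0 + 0×1 = 0
Result: [[0, 2], [0, 0]]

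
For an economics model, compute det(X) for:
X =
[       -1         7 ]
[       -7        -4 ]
det(X) = 53

For a 2×2 matrix [[a, b], [c, d]], det = a*d - b*c.
det(X) = (-1)*(-4) - (7)*(-7) = 4 + 49 = 53.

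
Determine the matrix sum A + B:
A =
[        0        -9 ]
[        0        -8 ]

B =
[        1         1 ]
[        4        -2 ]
A + B =
[        1        -8 ]
[        4       -10 ]

Matrix addition is elementwise: (A+B)[i][j] = A[i][j] + B[i][j].
  (A+B)[0][0] = (0) + (1) = 1
  (A+B)[0][1] = (-9) + (1) = -8
  (A+B)[1][0] = (0) + (4) = 4
  (A+B)[1][1] = (-8) + (-2) = -10
A + B =
[        1        -8 ]
[        4       -10 ]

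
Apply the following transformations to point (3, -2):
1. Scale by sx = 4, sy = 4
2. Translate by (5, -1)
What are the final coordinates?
(17, -9)

Step 1: Scale (3, -2) by (sx, sy) = (4, 4) → (12, -8)
Step 2: Translate by (5, -1) → (17, -9)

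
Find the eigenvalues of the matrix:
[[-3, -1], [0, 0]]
λ = -3 and λ = 0

Characteristic equation: det(A - λI) = 0
λ² - (trace)λ + (det) = 0
λ² - (-3)λ + (0) = 0
λ² + 3λ + 0 = 0
Solving: λ = -3, 0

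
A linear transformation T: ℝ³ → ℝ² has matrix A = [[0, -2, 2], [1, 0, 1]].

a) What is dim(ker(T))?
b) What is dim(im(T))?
dim(ker) = 1, dim(im) = 2

The two rows are not scalar multiples of one another (no single k satisfies row 2 = k × row 1), so they are linearly independent.
Thus rank(A) = 2.
dim(im(T)) = rank(A) = 2.
By the rank-nullity theorem applied to T: ℝ³ → ℝ², rank(A) + nullity(A) = 3 (the domain dimension), so dim(ker(T)) = 3 - 2 = 1.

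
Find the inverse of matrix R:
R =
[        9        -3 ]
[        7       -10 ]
det(R) = -69
R⁻¹ =
[    10/69     -1/23 ]
[     7/69     -3/23 ]

For a 2×2 matrix R = [[a, b], [c, d]] with det(R) ≠ 0, R⁻¹ = (1/det(R)) * [[d, -b], [-c, a]].
det(R) = (9)*(-10) - (-3)*(7) = -90 + 21 = -69.
R⁻¹ = (1/-69) * [[-10, 3], [-7, 9]].
Dividing each entry by -69 and reducing:
R⁻¹ =
[    10/69     -1/23 ]
[     7/69     -3/23 ]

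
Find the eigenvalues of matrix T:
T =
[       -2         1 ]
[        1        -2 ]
λ = -3, -1

Solve det(T - λI) = 0. For a 2×2 matrix the characteristic equation is λ² - (trace)λ + det = 0.
trace(T) = a + d = -2 - 2 = -4.
det(T) = a*d - b*c = (-2)*(-2) - (1)*(1) = 4 - 1 = 3.
Characteristic equation: λ² - (-4)λ + (3) = 0.
Discriminant = (-4)² - 4*(3) = 16 - 12 = 4.
λ = (-4 ± √4) / 2 = (-4 ± 2) / 2 = -3, -1.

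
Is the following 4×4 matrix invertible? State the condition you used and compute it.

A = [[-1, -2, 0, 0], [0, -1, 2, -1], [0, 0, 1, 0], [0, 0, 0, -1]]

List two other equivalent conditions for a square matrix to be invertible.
Yes, invertible; det(A) = -1 ≠ 0. Equivalent conditions: rank(A) = 4; Ax = 0 has only the trivial solution; 0 is not an eigenvalue; the columns of A are linearly independent.

To check invertibility, compute det(A).
The given matrix is triangular, so det(A) equals the product of its diagonal entries = -1 ≠ 0.
Since det(A) ≠ 0, A is invertible.
Equivalent conditions for a square matrix A to be invertible:
- rank(A) = 4 (full rank).
- The homogeneous system Ax = 0 has only the trivial solution x = 0.
- 0 is not an eigenvalue of A.
- The columns (equivalently rows) of A are linearly independent.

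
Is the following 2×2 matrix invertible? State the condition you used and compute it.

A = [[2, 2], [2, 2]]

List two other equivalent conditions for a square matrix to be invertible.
No, not invertible; det(A) = 0 (two rows are equal, so the rows are linearly dependent). Equivalent conditions (failing for this A): rank(A) < 2; Ax = 0 has non-trivial solutions; 0 is an eigenvalue; the columns are linearly dependent.

To check invertibility, compute det(A).
In this matrix, row 0 and the last row are identical, so one row is a scalar multiple of another and the rows are linearly dependent.
A matrix with linearly dependent rows has det = 0 and is not invertible.
Equivalent failed conditions:
- rank(A) < 2.
- Ax = 0 has non-trivial solutions.
- 0 is an eigenvalue.
- The columns are linearly dependent.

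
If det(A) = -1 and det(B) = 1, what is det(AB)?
-1

Use the multiplicative property of determinants: det(AB) = det(A)*det(B).
det(AB) = (-1)*(1) = -1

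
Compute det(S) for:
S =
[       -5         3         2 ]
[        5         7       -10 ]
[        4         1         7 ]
det(S) = -566

Expand along row 0 (cofactor expansion): det(S) = a*(e*i - f*h) - b*(d*i - f*g) + c*(d*h - e*g), where the 3×3 is [[a, b, c], [d, e, f], [g, h, i]].
Minor M_00 = (7)*(7) - (-10)*(1) = 49 + 10 = 59.
Minor M_01 = (5)*(7) - (-10)*(4) = 35 + 40 = 75.
Minor M_02 = (5)*(1) - (7)*(4) = 5 - 28 = -23.
det(S) = (-5)*(59) - (3)*(75) + (2)*(-23) = -295 - 225 - 46 = -566.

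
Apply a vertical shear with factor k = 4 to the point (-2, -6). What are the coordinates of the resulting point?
(-2, -14)

Shear matrix for vertical shear with factor k = 4:
[[1, 0], [4, 1]]
Result: (-2, -6) → (-2, -14)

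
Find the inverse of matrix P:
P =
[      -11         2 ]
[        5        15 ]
det(P) = -175
P⁻¹ =
[    -3/35     2/175 ]
[     1/35    11/175 ]

For a 2×2 matrix P = [[a, b], [c, d]] with det(P) ≠ 0, P⁻¹ = (1/det(P)) * [[d, -b], [-c, a]].
det(P) = (-11)*(15) - (2)*(5) = -165 - 10 = -175.
P⁻¹ = (1/-175) * [[15, -2], [-5, -11]].
Dividing each entry by -175 and reducing:
P⁻¹ =
[    -3/35     2/175 ]
[     1/35    11/175 ]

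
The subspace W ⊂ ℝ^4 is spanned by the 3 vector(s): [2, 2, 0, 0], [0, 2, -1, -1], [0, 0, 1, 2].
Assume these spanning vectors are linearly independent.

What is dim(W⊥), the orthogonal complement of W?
dim(W⊥) = 1

For any subspace W of ℝ^n, dim(W) + dim(W⊥) = n (the whole-space dimension).
Here the given 3 vectors are linearly independent, so dim(W) = 3.
Thus dim(W⊥) = n - dim(W) = 4 - 3 = 1.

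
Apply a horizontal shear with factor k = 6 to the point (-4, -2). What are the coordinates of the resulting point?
(-16, -2)

Shear matrix for horizontal shear with factor k = 6:
[[1, 6], [0, 1]]
Result: (-4, -2) → (-16, -2)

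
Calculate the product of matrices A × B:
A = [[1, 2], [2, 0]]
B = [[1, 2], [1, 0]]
[[3, 2], [2, 4]]

Matrix multiplication:
C[0][0] = 1×1 + 2×1 = 3
C[0][1] = 1×2 + 2×0 = 2
C[1][0] = 2×1 + 0×1 = 2
C[1][1] = 2×2 + 0×0 = 4
Result: [[3, 2], [2, 4]]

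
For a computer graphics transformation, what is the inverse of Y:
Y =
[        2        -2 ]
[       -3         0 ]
det(Y) = -6
Y⁻¹ =
[        0      -1/3 ]
[     -1/2      -1/3 ]

For a 2×2 matrix Y = [[a, b], [c, d]] with det(Y) ≠ 0, Y⁻¹ = (1/det(Y)) * [[d, -b], [-c, a]].
det(Y) = (2)*(0) - (-2)*(-3) = 0 - 6 = -6.
Y⁻¹ = (1/-6) * [[0, 2], [3, 2]].
Dividing each entry by -6 and reducing:
Y⁻¹ =
[        0      -1/3 ]
[     -1/2      -1/3 ]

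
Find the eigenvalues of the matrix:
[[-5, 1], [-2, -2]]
λ = -4 and λ = -3

Characteristic equation: det(A - λI) = 0
λ² - (trace)λ + (det) = 0
λ² - (-7)λ + (12) = 0
λ² + 7λ + 12 = 0
Solving: λ = -4, -3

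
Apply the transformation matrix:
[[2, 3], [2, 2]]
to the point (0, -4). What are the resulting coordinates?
(-12, -8)

Matrix multiplication:
[[2, 3], [2, 2]] × [0, -4]ᵀ
= [2×0 + 3×-4, 2×0 + 2×-4]ᵀ
= [-12.0000, -8.0000]ᵀ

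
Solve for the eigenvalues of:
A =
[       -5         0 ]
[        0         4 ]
λ = -5, 4

Solve det(A - λI) = 0. For a 2×2 matrix the characteristic equation is λ² - (trace)λ + det = 0.
trace(A) = a + d = -5 + 4 = -1.
det(A) = a*d - b*c = (-5)*(4) - (0)*(0) = -20 - 0 = -20.
Characteristic equation: λ² - (-1)λ + (-20) = 0.
Discriminant = (-1)² - 4*(-20) = 1 + 80 = 81.
λ = (-1 ± √81) / 2 = (-1 ± 9) / 2 = -5, 4.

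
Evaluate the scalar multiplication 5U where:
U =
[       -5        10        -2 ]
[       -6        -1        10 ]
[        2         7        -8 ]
5U =
[      -25        50       -10 ]
[      -30        -5        50 ]
[       10        35       -40 ]

Scalar multiplication is elementwise: (5U)[i][j] = 5 * U[i][j].
  (5U)[0][0] = 5 * (-5) = -25
  (5U)[0][1] = 5 * (10) = 50
  (5U)[0][2] = 5 * (-2) = -10
  (5U)[1][0] = 5 * (-6) = -30
  (5U)[1][1] = 5 * (-1) = -5
  (5U)[1][2] = 5 * (10) = 50
  (5U)[2][0] = 5 * (2) = 10
  (5U)[2][1] = 5 * (7) = 35
  (5U)[2][2] = 5 * (-8) = -40
5U =
[      -25        50       -10 ]
[      -30        -5        50 ]
[       10        35       -40 ]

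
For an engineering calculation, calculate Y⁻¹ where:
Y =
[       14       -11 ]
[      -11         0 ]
det(Y) = -121
Y⁻¹ =
[        0     -1/11 ]
[    -1/11   -14/121 ]

For a 2×2 matrix Y = [[a, b], [c, d]] with det(Y) ≠ 0, Y⁻¹ = (1/det(Y)) * [[d, -b], [-c, a]].
det(Y) = (14)*(0) - (-11)*(-11) = 0 - 121 = -121.
Y⁻¹ = (1/-121) * [[0, 11], [11, 14]].
Dividing each entry by -121 and reducing:
Y⁻¹ =
[        0     -1/11 ]
[    -1/11   -14/121 ]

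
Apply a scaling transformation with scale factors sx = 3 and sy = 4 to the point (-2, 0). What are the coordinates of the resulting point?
(-6, 0)

Scaling matrix:
[[3, 0], [0, 4]]
Result: (-2 × 3, 0 × 4) = (-6, 0)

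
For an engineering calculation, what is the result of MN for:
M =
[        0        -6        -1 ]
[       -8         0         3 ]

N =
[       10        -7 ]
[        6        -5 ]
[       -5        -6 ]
MN =
[      -31        36 ]
[      -95        38 ]

Matrix multiplication: (MN)[i][j] = sum over k of M[i][k] * N[k][j].
  (MN)[0][0] = (0)*(10) + (-6)*(6) + (-1)*(-5) = -31
  (MN)[0][1] = (0)*(-7) + (-6)*(-5) + (-1)*(-6) = 36
  (MN)[1][0] = (-8)*(10) + (0)*(6) + (3)*(-5) = -95
  (MN)[1][1] = (-8)*(-7) + (0)*(-5) + (3)*(-6) = 38
MN =
[      -31        36 ]
[      -95        38 ]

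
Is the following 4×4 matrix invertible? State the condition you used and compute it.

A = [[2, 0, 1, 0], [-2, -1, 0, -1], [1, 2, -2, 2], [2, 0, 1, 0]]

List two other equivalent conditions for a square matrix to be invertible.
No, not invertible; det(A) = 0 (two rows are equal, so the rows are linearly dependent). Equivalent conditions (failing for this A): rank(A) < 4; Ax = 0 has non-trivial solutions; 0 is an eigenvalue; the columns are linearly dependent.

To check invertibility, compute det(A).
In this matrix, row 0 and the last row are identical, so one row is a scalar multiple of another and the rows are linearly dependent.
A matrix with linearly dependent rows has det = 0 and is not invertible.
Equivalent failed conditions:
- rank(A) < 4.
- Ax = 0 has non-trivial solutions.
- 0 is an eigenvalue.
- The columns are linearly dependent.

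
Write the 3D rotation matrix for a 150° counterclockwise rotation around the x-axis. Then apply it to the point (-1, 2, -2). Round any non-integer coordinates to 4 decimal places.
R = [[1, 0, 0], [0, -√3/2, -1/2], [0, 1/2, -√3/2]]; R·(-1, 2, -2) = (-1.0000, -0.7321, 2.7321)

Rotation matrix for 150° around x-axis:
cos(150°) = -√3/2, sin(150°) = 1/2
R = [[1, 0, 0], [0, -√3/2, -1/2], [0, 1/2, -√3/2]]
Apply to (-1, 2, -2): R·[-1, 2, -2]ᵀ = (-1.0000, -0.7321, 2.7321)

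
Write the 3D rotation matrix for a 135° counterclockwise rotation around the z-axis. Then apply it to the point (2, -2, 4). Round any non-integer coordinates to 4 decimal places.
R = [[-√2/2, -√2/2, 0], [√2/2, -√2/2, 0], [0, 0, 1]]; R·(2, -2, 4) = (0.0000, 2.8284, 4.0000)

Rotation matrix for 135° around z-axis:
cos(135°) = -√2/2, sin(135°) = √2/2
R = [[-√2/2, -√2/2, 0], [√2/2, -√2/2, 0], [0, 0, 1]]
Apply to (2, -2, 4): R·[2, -2, 4]ᵀ = (0.0000, 2.8284, 4.0000)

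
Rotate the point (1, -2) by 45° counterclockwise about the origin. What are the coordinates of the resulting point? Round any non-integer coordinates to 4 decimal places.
(2.1213, -0.7071)

Rotation matrix R(θ) = [[cos θ, -sin θ], [sin θ, cos θ]]; for θ = 45°:
R = [[√2/2, -√2/2], [√2/2, √2/2]]
Result: R × [1, -2]ᵀ = [√2/2·1 + (-√2/2)·-2, √2/2·1 + (√2/2)·-2]ᵀ = (2.1213, -0.7071)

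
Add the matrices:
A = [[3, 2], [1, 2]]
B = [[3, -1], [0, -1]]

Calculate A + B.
[[6, 1], [1, 1]]

Add corresponding elements:
(3)+(3)=6
(2)+(-1)=1
(1)+(0)=1
(2)+(-1)=1
A + B = [[6, 1], [1, 1]]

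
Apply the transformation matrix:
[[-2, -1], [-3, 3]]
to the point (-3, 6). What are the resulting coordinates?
(0, 27)

Matrix multiplication:
[[-2, -1], [-3, 3]] × [-3, 6]ᵀ
= [-2×-3 + -1×6, -3×-3 + 3×6]ᵀ
= [0.0000, 27.0000]ᵀ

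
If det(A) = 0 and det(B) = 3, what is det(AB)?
0

Use the multiplicative property of determinants: det(AB) = det(A)*det(B).
det(AB) = (0)*(3) = 0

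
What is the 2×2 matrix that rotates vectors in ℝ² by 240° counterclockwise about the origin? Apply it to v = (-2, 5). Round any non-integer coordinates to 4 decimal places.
R = [[-1/2, √3/2], [-√3/2, -1/2]]; R·v = (5.3301, -0.7679)

A counterclockwise rotation by angle θ in ℝ² has matrix R(θ) = [[cos θ, -sin θ], [sin θ, cos θ]].
For θ = 240°: cos θ = -1/2, sin θ = -√3/2.
R(240°) = [[-1/2, √3/2], [-√3/2, -1/2]].
R·v = [-1/2·-2 + (√3/2)·5, -√3/2·-2 + -1/2·5] = (5.3301, -0.7679).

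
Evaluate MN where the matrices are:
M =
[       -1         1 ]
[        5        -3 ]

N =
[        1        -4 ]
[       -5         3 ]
MN =
[       -6         7 ]
[       20       -29 ]

Matrix multiplication: (MN)[i][j] = sum over k of M[i][k] * N[k][j].
  (MN)[0][0] = (-1)*(1) + (1)*(-5) = -6
  (MN)[0][1] = (-1)*(-4) + (1)*(3) = 7
  (MN)[1][0] = (5)*(1) + (-3)*(-5) = 20
  (MN)[1][1] = (5)*(-4) + (-3)*(3) = -29
MN =
[       -6         7 ]
[       20       -29 ]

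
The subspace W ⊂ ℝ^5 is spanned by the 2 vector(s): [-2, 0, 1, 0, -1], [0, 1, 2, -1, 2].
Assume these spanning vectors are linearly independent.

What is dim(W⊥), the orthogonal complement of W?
dim(W⊥) = 3

For any subspace W of ℝ^n, dim(W) + dim(W⊥) = n (the whole-space dimension).
Here the given 2 vectors are linearly independent, so dim(W) = 2.
Thus dim(W⊥) = n - dim(W) = 5 - 2 = 3.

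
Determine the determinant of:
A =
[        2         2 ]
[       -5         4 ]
det(A) = 18

For a 2×2 matrix [[a, b], [c, d]], det = a*d - b*c.
det(A) = (2)*(4) - (2)*(-5) = 8 + 10 = 18.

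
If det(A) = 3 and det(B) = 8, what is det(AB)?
24

Use the multiplicative property of determinants: det(AB) = det(A)*det(B).
det(AB) = (3)*(8) = 24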